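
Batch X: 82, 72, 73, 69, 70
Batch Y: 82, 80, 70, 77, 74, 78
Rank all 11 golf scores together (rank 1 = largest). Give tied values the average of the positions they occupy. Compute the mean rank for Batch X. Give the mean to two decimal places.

Sorted (descending): 82, 82, 80, 78, 77, 74, 73, 72, 70, 70, 69
The 2 values of 82 occupy positions 1–2 → average rank (1+2)/2 = 1.5.
The 2 values of 70 occupy positions 9–10 → average rank (9+10)/2 = 9.5.
Batch X values → pooled ranks: 82→1.5, 72→8, 73→7, 69→11, 70→9.5
Mean rank = (1.5 + 8 + 7 + 11 + 9.5) / 5 = 7.40

7.40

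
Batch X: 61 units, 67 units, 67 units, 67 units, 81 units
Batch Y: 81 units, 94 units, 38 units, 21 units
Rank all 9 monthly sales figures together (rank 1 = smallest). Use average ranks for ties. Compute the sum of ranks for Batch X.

25.5

Sorted (ascending): 21, 38, 61, 67, 67, 67, 81, 81, 94
The 3 values of 67 occupy positions 4–6 → average rank 5.
The 2 values of 81 occupy positions 7–8 → average rank (7+8)/2 = 7.5.
Batch X values → pooled ranks: 61→3, 67→5, 67→5, 67→5, 81→7.5
Rank sum = 3 + 5 + 5 + 5 + 7.5 = 25.5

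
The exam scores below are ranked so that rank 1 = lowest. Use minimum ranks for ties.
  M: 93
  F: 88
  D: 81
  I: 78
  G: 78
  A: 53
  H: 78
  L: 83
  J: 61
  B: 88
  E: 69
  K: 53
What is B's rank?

Sorted (ascending): 53, 53, 61, 69, 78, 78, 78, 81, 83, 88, 88, 93
The 2 values of 53 occupy positions 1–2 → each gets rank 1.
The 3 values of 78 occupy positions 5–7 → each gets rank 5.
The 2 values of 88 occupy positions 10–11 → each gets rank 10.
B has value 88 → rank 10.

10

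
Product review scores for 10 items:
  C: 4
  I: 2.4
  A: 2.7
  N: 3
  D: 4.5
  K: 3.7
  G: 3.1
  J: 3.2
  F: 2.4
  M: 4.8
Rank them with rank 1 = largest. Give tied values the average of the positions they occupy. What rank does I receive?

Sorted (descending): 4.8, 4.5, 4, 3.7, 3.2, 3.1, 3, 2.7, 2.4, 2.4
The 2 values of 2.4 occupy positions 9–10 → average rank (9+10)/2 = 9.5.
I has value 2.4 → rank 9.5.

9.5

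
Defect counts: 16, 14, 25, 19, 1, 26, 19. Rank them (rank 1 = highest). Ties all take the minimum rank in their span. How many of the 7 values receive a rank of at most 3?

Sorted (descending): 26, 25, 19, 19, 16, 14, 1
The 2 values of 19 occupy positions 3–4 → each gets rank 3.
Ranks ≤ 3: {1, 2, 3, 3} → 4 values.

4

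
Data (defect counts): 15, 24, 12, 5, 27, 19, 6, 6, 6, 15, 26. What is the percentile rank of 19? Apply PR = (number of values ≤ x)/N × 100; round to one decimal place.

N = 11.
Strictly below 19: 7. Equal to 19: 1.
PR = 8/11 × 100 = 72.7

72.7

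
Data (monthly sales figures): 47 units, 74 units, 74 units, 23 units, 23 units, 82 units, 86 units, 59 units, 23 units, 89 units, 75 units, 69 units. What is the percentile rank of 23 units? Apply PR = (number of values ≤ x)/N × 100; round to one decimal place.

N = 12.
Strictly below 23: 0. Equal to 23: 3.
PR = 3/12 × 100 = 25.0

25.0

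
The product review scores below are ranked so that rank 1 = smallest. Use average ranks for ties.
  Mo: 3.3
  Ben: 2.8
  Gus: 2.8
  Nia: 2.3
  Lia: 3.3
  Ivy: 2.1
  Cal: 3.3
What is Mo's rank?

6

Sorted (ascending): 2.1, 2.3, 2.8, 2.8, 3.3, 3.3, 3.3
The 2 values of 2.8 occupy positions 3–4 → average rank (3+4)/2 = 3.5.
The 3 values of 3.3 occupy positions 5–7 → average rank 6.
Mo has value 3.3 → rank 6.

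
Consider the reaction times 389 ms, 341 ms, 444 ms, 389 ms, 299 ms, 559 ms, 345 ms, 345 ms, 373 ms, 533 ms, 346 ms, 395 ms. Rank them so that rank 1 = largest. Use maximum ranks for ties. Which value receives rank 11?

341

Sorted (descending): 559, 533, 444, 395, 389, 389, 373, 346, 345, 345, 341, 299
The 2 values of 389 occupy positions 5–6 → each gets rank 6.
The 2 values of 345 occupy positions 9–10 → each gets rank 10.
Rank 11 → value 341.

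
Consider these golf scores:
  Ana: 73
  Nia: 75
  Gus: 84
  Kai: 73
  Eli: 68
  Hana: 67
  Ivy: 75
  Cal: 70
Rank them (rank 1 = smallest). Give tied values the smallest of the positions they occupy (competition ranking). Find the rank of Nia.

Sorted (ascending): 67, 68, 70, 73, 73, 75, 75, 84
The 2 values of 73 occupy positions 4–5 → each gets rank 4.
The 2 values of 75 occupy positions 6–7 → each gets rank 6.
Nia has value 75 → rank 6.

6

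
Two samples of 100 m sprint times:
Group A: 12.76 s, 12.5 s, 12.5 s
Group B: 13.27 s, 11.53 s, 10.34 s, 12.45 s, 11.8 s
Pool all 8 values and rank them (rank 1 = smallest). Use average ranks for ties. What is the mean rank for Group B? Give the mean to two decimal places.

3.60

Sorted (ascending): 10.34, 11.53, 11.8, 12.45, 12.5, 12.5, 12.76, 13.27
The 2 values of 12.5 occupy positions 5–6 → average rank (5+6)/2 = 5.5.
Group B values → pooled ranks: 13.27→8, 11.53→2, 10.34→1, 12.45→4, 11.8→3
Mean rank = (8 + 2 + 1 + 4 + 3) / 5 = 3.60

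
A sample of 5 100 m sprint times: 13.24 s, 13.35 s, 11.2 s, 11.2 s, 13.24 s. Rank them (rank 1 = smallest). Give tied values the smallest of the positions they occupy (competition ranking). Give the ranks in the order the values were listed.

Sorted (ascending): 11.2, 11.2, 13.24, 13.24, 13.35
The 2 values of 11.2 occupy positions 1–2 → each gets rank 1.
The 2 values of 13.24 occupy positions 3–4 → each gets rank 3.

3, 5, 1, 1, 3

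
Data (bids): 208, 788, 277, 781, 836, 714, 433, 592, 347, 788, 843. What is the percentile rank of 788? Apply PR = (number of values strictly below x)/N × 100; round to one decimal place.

N = 11.
Strictly below 788: 7. Equal to 788: 2.
PR = 7/11 × 100 = 63.6

63.6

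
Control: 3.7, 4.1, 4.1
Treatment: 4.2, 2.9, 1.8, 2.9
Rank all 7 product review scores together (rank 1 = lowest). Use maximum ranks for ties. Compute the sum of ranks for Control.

16

Sorted (ascending): 1.8, 2.9, 2.9, 3.7, 4.1, 4.1, 4.2
The 2 values of 2.9 occupy positions 2–3 → each gets rank 3.
The 2 values of 4.1 occupy positions 5–6 → each gets rank 6.
Control values → pooled ranks: 3.7→4, 4.1→6, 4.1→6
Rank sum = 4 + 6 + 6 = 16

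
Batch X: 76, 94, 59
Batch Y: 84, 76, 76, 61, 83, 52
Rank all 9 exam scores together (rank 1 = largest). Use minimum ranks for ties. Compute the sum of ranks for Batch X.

Sorted (descending): 94, 84, 83, 76, 76, 76, 61, 59, 52
The 3 values of 76 occupy positions 4–6 → each gets rank 4.
Batch X values → pooled ranks: 76→4, 94→1, 59→8
Rank sum = 4 + 1 + 8 = 13

13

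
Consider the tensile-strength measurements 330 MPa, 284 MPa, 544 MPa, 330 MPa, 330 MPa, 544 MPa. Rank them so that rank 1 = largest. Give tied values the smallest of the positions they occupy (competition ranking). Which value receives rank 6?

Sorted (descending): 544, 544, 330, 330, 330, 284
The 2 values of 544 occupy positions 1–2 → each gets rank 1.
The 3 values of 330 occupy positions 3–5 → each gets rank 3.
Rank 6 → value 284.

284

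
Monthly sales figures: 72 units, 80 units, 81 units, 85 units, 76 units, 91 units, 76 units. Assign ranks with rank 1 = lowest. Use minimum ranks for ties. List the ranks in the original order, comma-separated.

1, 4, 5, 6, 2, 7, 2

Sorted (ascending): 72, 76, 76, 80, 81, 85, 91
The 2 values of 76 occupy positions 2–3 → each gets rank 2.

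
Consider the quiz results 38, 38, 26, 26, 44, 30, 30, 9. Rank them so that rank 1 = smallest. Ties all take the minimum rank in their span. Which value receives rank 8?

Sorted (ascending): 9, 26, 26, 30, 30, 38, 38, 44
The 2 values of 26 occupy positions 2–3 → each gets rank 2.
The 2 values of 30 occupy positions 4–5 → each gets rank 4.
The 2 values of 38 occupy positions 6–7 → each gets rank 6.
Rank 8 → value 44.

44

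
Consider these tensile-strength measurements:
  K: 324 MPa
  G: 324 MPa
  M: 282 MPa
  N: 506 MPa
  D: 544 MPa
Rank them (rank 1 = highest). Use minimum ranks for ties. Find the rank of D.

Sorted (descending): 544, 506, 324, 324, 282
The 2 values of 324 occupy positions 3–4 → each gets rank 3.
D has value 544 MPa → rank 1.

1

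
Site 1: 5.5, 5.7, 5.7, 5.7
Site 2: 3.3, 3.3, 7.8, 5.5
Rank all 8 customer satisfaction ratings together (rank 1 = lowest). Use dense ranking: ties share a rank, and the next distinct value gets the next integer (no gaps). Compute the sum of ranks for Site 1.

11

Sorted (ascending): 3.3, 3.3, 5.5, 5.5, 5.7, 5.7, 5.7, 7.8
The 2 values of 3.3 share dense rank 1.
The 2 values of 5.5 share dense rank 2.
The 3 values of 5.7 share dense rank 3.
Remaining distinct values take the next consecutive integers.
Site 1 values → pooled ranks: 5.5→2, 5.7→3, 5.7→3, 5.7→3
Rank sum = 2 + 3 + 3 + 3 = 11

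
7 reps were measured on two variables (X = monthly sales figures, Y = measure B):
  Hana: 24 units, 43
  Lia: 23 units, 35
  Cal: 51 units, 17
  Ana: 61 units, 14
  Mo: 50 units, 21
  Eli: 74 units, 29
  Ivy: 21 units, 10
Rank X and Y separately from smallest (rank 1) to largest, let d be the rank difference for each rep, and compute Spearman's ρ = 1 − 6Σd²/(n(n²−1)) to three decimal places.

Ranks of variable 1: 3, 2, 5, 6, 4, 7, 1
Ranks of variable 2: 7, 6, 3, 2, 4, 5, 1
d = r₁ − r₂: -4, -4, 2, 4, 0, 2, 0
d²: 16, 16, 4, 16, 0, 4, 0; Σd² = 56
ρ = 1 − 6·56/(7·48) = 1 − 336/336 = 0.000

0.000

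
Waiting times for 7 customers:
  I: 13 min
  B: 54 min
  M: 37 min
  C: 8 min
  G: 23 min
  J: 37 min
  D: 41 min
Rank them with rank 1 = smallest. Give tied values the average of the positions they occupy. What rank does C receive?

Sorted (ascending): 8, 13, 23, 37, 37, 41, 54
The 2 values of 37 occupy positions 4–5 → average rank (4+5)/2 = 4.5.
C has value 8 min → rank 1.

1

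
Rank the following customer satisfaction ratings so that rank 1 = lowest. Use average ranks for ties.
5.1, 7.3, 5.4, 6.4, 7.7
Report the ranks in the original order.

Sorted (ascending): 5.1, 5.4, 6.4, 7.3, 7.7
No ties — each value takes its position as its rank.

1, 4, 2, 3, 5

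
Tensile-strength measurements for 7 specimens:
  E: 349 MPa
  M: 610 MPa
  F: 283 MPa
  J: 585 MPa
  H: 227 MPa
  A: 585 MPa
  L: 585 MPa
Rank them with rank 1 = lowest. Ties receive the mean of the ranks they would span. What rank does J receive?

Sorted (ascending): 227, 283, 349, 585, 585, 585, 610
The 3 values of 585 occupy positions 4–6 → average rank 5.
J has value 585 MPa → rank 5.

5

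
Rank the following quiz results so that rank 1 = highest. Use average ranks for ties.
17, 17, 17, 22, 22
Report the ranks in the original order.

4, 4, 4, 1.5, 1.5

Sorted (descending): 22, 22, 17, 17, 17
The 2 values of 22 occupy positions 1–2 → average rank (1+2)/2 = 1.5.
The 3 values of 17 occupy positions 3–5 → average rank 4.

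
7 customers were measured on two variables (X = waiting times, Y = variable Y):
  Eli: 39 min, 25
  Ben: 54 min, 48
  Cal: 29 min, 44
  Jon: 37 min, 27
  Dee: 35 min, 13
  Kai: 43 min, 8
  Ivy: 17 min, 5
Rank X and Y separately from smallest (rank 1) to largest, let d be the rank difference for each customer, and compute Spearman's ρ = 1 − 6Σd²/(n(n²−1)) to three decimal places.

Ranks of variable 1: 5, 7, 2, 4, 3, 6, 1
Ranks of variable 2: 4, 7, 6, 5, 3, 2, 1
d = r₁ − r₂: 1, 0, -4, -1, 0, 4, 0
d²: 1, 0, 16, 1, 0, 16, 0; Σd² = 34
ρ = 1 − 6·34/(7·48) = 1 − 204/336 = 0.393

0.393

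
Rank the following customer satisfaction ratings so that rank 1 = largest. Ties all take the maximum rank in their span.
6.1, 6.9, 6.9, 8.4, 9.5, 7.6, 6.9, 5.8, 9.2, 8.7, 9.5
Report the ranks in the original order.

10, 9, 9, 5, 2, 6, 9, 11, 3, 4, 2

Sorted (descending): 9.5, 9.5, 9.2, 8.7, 8.4, 7.6, 6.9, 6.9, 6.9, 6.1, 5.8
The 2 values of 9.5 occupy positions 1–2 → each gets rank 2.
The 3 values of 6.9 occupy positions 7–9 → each gets rank 9.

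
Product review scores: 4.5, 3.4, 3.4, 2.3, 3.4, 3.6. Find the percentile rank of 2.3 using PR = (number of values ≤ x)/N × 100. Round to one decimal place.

16.7

N = 6.
Strictly below 2.3: 0. Equal to 2.3: 1.
PR = 1/6 × 100 = 16.7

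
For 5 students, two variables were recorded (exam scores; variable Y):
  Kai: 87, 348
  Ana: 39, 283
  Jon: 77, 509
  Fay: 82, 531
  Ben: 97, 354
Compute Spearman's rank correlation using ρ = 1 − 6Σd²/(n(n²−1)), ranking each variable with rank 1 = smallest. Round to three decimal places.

0.200

Ranks of variable 1: 4, 1, 2, 3, 5
Ranks of variable 2: 2, 1, 4, 5, 3
d = r₁ − r₂: 2, 0, -2, -2, 2
d²: 4, 0, 4, 4, 4; Σd² = 16
ρ = 1 − 6·16/(5·24) = 1 − 96/120 = 0.200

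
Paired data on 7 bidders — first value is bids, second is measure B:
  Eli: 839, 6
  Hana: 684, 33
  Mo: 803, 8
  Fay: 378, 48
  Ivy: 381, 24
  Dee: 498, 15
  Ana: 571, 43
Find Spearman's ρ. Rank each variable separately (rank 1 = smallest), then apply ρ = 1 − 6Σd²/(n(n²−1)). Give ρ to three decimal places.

-0.714

Ranks of variable 1: 7, 5, 6, 1, 2, 3, 4
Ranks of variable 2: 1, 5, 2, 7, 4, 3, 6
d = r₁ − r₂: 6, 0, 4, -6, -2, 0, -2
d²: 36, 0, 16, 36, 4, 0, 4; Σd² = 96
ρ = 1 − 6·96/(7·48) = 1 − 576/336 = -0.714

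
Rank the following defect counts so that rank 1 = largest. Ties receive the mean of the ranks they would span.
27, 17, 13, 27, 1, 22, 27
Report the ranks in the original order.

Sorted (descending): 27, 27, 27, 22, 17, 13, 1
The 3 values of 27 occupy positions 1–3 → average rank 2.

2, 5, 6, 2, 7, 4, 2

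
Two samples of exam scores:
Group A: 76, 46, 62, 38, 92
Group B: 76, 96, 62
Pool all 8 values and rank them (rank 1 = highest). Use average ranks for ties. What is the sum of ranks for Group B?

Sorted (descending): 96, 92, 76, 76, 62, 62, 46, 38
The 2 values of 76 occupy positions 3–4 → average rank (3+4)/2 = 3.5.
The 2 values of 62 occupy positions 5–6 → average rank (5+6)/2 = 5.5.
Group B values → pooled ranks: 76→3.5, 96→1, 62→5.5
Rank sum = 3.5 + 1 + 5.5 = 10

10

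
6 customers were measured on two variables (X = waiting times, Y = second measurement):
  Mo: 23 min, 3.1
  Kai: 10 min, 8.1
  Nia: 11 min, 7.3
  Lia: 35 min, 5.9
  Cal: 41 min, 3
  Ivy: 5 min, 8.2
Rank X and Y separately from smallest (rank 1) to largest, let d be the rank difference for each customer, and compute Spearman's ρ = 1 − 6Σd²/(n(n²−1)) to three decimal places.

-0.943

Ranks of variable 1: 4, 2, 3, 5, 6, 1
Ranks of variable 2: 2, 5, 4, 3, 1, 6
d = r₁ − r₂: 2, -3, -1, 2, 5, -5
d²: 4, 9, 1, 4, 25, 25; Σd² = 68
ρ = 1 − 6·68/(6·35) = 1 − 408/210 = -0.943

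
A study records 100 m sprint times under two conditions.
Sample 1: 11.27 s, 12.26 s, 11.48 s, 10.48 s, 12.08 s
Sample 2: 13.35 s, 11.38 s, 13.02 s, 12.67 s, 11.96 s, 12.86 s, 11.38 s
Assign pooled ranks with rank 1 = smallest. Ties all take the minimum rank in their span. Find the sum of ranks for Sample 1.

23

Sorted (ascending): 10.48, 11.27, 11.38, 11.38, 11.48, 11.96, 12.08, 12.26, 12.67, 12.86, 13.02, 13.35
The 2 values of 11.38 occupy positions 3–4 → each gets rank 3.
Sample 1 values → pooled ranks: 11.27→2, 12.26→8, 11.48→5, 10.48→1, 12.08→7
Rank sum = 2 + 8 + 5 + 1 + 7 = 23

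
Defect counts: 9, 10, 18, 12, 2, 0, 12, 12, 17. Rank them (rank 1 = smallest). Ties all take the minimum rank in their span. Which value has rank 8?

Sorted (ascending): 0, 2, 9, 10, 12, 12, 12, 17, 18
The 3 values of 12 occupy positions 5–7 → each gets rank 5.
Rank 8 → value 17.

17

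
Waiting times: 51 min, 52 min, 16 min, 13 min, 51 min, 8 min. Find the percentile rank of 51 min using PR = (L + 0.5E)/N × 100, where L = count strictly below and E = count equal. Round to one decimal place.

66.7

N = 6.
Strictly below 51: 3. Equal to 51: 2.
PR = (3 + 0.5·2)/6 × 100 = 66.7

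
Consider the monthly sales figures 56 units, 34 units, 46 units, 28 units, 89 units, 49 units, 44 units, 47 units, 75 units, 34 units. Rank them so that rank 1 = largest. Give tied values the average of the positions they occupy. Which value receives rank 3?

56

Sorted (descending): 89, 75, 56, 49, 47, 46, 44, 34, 34, 28
The 2 values of 34 occupy positions 8–9 → average rank (8+9)/2 = 8.5.
Rank 3 → value 56.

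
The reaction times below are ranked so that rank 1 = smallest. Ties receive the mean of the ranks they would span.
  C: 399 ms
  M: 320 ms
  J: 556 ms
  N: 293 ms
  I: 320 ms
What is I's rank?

Sorted (ascending): 293, 320, 320, 399, 556
The 2 values of 320 occupy positions 2–3 → average rank (2+3)/2 = 2.5.
I has value 320 ms → rank 2.5.

2.5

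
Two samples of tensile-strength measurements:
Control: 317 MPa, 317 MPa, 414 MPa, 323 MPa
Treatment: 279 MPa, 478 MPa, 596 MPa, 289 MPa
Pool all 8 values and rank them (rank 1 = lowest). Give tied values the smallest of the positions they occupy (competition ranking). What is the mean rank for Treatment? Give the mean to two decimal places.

4.50

Sorted (ascending): 279, 289, 317, 317, 323, 414, 478, 596
The 2 values of 317 occupy positions 3–4 → each gets rank 3.
Treatment values → pooled ranks: 279→1, 478→7, 596→8, 289→2
Mean rank = (1 + 7 + 8 + 2) / 4 = 4.50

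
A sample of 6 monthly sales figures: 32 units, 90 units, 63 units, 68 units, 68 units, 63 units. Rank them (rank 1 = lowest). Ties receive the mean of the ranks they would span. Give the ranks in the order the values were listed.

1, 6, 2.5, 4.5, 4.5, 2.5

Sorted (ascending): 32, 63, 63, 68, 68, 90
The 2 values of 63 occupy positions 2–3 → average rank (2+3)/2 = 2.5.
The 2 values of 68 occupy positions 4–5 → average rank (4+5)/2 = 4.5.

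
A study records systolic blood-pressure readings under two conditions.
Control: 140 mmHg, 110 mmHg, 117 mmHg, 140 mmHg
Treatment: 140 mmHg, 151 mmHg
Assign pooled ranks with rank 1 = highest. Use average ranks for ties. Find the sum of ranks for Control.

Sorted (descending): 151, 140, 140, 140, 117, 110
The 3 values of 140 occupy positions 2–4 → average rank 3.
Control values → pooled ranks: 140→3, 110→6, 117→5, 140→3
Rank sum = 3 + 6 + 5 + 3 = 17

17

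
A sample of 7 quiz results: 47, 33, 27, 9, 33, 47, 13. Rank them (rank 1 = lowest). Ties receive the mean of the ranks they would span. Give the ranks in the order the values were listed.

6.5, 4.5, 3, 1, 4.5, 6.5, 2

Sorted (ascending): 9, 13, 27, 33, 33, 47, 47
The 2 values of 33 occupy positions 4–5 → average rank (4+5)/2 = 4.5.
The 2 values of 47 occupy positions 6–7 → average rank (6+7)/2 = 6.5.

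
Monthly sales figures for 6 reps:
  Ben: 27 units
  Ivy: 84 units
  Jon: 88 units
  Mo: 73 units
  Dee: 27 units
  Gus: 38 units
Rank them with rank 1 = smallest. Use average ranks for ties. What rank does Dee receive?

Sorted (ascending): 27, 27, 38, 73, 84, 88
The 2 values of 27 occupy positions 1–2 → average rank (1+2)/2 = 1.5.
Dee has value 27 units → rank 1.5.

1.5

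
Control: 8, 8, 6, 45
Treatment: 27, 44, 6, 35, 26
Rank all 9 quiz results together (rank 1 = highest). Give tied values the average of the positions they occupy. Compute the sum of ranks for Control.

Sorted (descending): 45, 44, 35, 27, 26, 8, 8, 6, 6
The 2 values of 8 occupy positions 6–7 → average rank (6+7)/2 = 6.5.
The 2 values of 6 occupy positions 8–9 → average rank (8+9)/2 = 8.5.
Control values → pooled ranks: 8→6.5, 8→6.5, 6→8.5, 45→1
Rank sum = 6.5 + 6.5 + 8.5 + 1 = 22.5

22.5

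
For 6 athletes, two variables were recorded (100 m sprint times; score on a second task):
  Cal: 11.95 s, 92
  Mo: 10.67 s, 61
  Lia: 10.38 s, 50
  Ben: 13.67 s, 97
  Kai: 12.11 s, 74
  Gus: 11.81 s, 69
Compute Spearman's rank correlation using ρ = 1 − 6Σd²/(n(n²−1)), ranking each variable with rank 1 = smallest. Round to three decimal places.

Ranks of variable 1: 4, 2, 1, 6, 5, 3
Ranks of variable 2: 5, 2, 1, 6, 4, 3
d = r₁ − r₂: -1, 0, 0, 0, 1, 0
d²: 1, 0, 0, 0, 1, 0; Σd² = 2
ρ = 1 − 6·2/(6·35) = 1 − 12/210 = 0.943

0.943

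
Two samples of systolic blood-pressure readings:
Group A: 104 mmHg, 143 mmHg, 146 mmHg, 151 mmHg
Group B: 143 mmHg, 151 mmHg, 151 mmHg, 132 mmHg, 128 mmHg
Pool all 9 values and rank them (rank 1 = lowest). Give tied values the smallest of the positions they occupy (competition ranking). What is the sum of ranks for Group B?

Sorted (ascending): 104, 128, 132, 143, 143, 146, 151, 151, 151
The 2 values of 143 occupy positions 4–5 → each gets rank 4.
The 3 values of 151 occupy positions 7–9 → each gets rank 7.
Group B values → pooled ranks: 143→4, 151→7, 151→7, 132→3, 128→2
Rank sum = 4 + 7 + 7 + 3 + 2 = 23

23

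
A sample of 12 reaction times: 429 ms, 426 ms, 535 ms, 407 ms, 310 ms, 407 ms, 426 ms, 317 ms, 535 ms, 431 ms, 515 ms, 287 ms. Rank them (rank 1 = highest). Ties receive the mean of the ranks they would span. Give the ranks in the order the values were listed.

5, 6.5, 1.5, 8.5, 11, 8.5, 6.5, 10, 1.5, 4, 3, 12

Sorted (descending): 535, 535, 515, 431, 429, 426, 426, 407, 407, 317, 310, 287
The 2 values of 535 occupy positions 1–2 → average rank (1+2)/2 = 1.5.
The 2 values of 426 occupy positions 6–7 → average rank (6+7)/2 = 6.5.
The 2 values of 407 occupy positions 8–9 → average rank (8+9)/2 = 8.5.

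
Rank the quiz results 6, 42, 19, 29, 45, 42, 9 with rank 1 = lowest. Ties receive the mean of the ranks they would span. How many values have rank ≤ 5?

Sorted (ascending): 6, 9, 19, 29, 42, 42, 45
The 2 values of 42 occupy positions 5–6 → average rank (5+6)/2 = 5.5.
Ranks ≤ 5: {1, 2, 3, 4} → 4 values.

4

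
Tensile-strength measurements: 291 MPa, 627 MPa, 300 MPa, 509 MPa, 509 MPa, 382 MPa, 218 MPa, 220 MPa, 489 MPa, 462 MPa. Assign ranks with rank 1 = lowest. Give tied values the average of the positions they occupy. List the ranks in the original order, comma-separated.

3, 10, 4, 8.5, 8.5, 5, 1, 2, 7, 6

Sorted (ascending): 218, 220, 291, 300, 382, 462, 489, 509, 509, 627
The 2 values of 509 occupy positions 8–9 → average rank (8+9)/2 = 8.5.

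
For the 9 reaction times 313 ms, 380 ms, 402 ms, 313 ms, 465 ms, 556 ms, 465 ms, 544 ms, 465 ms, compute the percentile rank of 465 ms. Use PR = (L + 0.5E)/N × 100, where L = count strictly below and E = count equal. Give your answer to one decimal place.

61.1

N = 9.
Strictly below 465: 4. Equal to 465: 3.
PR = (4 + 0.5·3)/9 × 100 = 61.1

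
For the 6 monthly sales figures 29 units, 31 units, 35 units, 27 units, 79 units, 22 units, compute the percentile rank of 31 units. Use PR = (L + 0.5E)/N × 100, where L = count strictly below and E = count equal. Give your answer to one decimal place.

N = 6.
Strictly below 31: 3. Equal to 31: 1.
PR = (3 + 0.5·1)/6 × 100 = 58.3

58.3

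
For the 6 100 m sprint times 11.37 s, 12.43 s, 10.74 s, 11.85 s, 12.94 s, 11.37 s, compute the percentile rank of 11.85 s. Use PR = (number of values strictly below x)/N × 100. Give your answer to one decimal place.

50.0

N = 6.
Strictly below 11.85: 3. Equal to 11.85: 1.
PR = 3/6 × 100 = 50.0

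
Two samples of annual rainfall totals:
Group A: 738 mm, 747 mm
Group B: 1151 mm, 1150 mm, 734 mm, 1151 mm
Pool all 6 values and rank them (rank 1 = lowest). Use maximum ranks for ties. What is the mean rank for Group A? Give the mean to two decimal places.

Sorted (ascending): 734, 738, 747, 1150, 1151, 1151
The 2 values of 1151 occupy positions 5–6 → each gets rank 6.
Group A values → pooled ranks: 738→2, 747→3
Mean rank = (2 + 3) / 2 = 2.50

2.50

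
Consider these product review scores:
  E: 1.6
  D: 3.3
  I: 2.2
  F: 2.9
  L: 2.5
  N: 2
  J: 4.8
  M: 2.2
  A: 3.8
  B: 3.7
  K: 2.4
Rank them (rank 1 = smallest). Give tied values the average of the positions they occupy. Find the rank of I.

Sorted (ascending): 1.6, 2, 2.2, 2.2, 2.4, 2.5, 2.9, 3.3, 3.7, 3.8, 4.8
The 2 values of 2.2 occupy positions 3–4 → average rank (3+4)/2 = 3.5.
I has value 2.2 → rank 3.5.

3.5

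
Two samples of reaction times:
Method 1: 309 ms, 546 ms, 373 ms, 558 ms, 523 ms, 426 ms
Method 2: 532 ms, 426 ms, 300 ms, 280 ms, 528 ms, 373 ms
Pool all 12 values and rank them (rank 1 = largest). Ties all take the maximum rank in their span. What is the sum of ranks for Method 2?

46

Sorted (descending): 558, 546, 532, 528, 523, 426, 426, 373, 373, 309, 300, 280
The 2 values of 426 occupy positions 6–7 → each gets rank 7.
The 2 values of 373 occupy positions 8–9 → each gets rank 9.
Method 2 values → pooled ranks: 532→3, 426→7, 300→11, 280→12, 528→4, 373→9
Rank sum = 3 + 7 + 11 + 12 + 4 + 9 = 46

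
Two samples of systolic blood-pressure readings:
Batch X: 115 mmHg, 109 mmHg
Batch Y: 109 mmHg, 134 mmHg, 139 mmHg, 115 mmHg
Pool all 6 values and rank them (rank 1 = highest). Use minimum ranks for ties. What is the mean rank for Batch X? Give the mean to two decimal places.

4.00

Sorted (descending): 139, 134, 115, 115, 109, 109
The 2 values of 115 occupy positions 3–4 → each gets rank 3.
The 2 values of 109 occupy positions 5–6 → each gets rank 5.
Batch X values → pooled ranks: 115→3, 109→5
Mean rank = (3 + 5) / 2 = 4.00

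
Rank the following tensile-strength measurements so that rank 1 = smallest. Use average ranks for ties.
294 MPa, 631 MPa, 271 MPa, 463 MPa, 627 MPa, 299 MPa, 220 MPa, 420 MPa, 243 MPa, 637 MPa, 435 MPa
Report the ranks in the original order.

Sorted (ascending): 220, 243, 271, 294, 299, 420, 435, 463, 627, 631, 637
No ties — each value takes its position as its rank.

4, 10, 3, 8, 9, 5, 1, 6, 2, 11, 7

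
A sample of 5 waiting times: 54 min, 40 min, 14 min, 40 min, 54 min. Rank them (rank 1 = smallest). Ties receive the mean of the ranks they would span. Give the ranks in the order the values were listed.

Sorted (ascending): 14, 40, 40, 54, 54
The 2 values of 40 occupy positions 2–3 → average rank (2+3)/2 = 2.5.
The 2 values of 54 occupy positions 4–5 → average rank (4+5)/2 = 4.5.

4.5, 2.5, 1, 2.5, 4.5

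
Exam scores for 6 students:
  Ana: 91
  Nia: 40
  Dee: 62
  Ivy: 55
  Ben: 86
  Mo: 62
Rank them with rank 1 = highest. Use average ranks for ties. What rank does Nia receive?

6

Sorted (descending): 91, 86, 62, 62, 55, 40
The 2 values of 62 occupy positions 3–4 → average rank (3+4)/2 = 3.5.
Nia has value 40 → rank 6.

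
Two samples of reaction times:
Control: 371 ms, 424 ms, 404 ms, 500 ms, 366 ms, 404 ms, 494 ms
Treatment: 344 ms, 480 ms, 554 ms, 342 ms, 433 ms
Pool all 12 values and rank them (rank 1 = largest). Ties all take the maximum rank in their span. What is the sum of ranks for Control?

Sorted (descending): 554, 500, 494, 480, 433, 424, 404, 404, 371, 366, 344, 342
The 2 values of 404 occupy positions 7–8 → each gets rank 8.
Control values → pooled ranks: 371→9, 424→6, 404→8, 500→2, 366→10, 404→8, 494→3
Rank sum = 9 + 6 + 8 + 2 + 10 + 8 + 3 = 46

46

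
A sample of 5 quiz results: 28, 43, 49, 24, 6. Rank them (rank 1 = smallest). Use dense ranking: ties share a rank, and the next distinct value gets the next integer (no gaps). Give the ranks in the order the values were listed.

3, 4, 5, 2, 1

Sorted (ascending): 6, 24, 28, 43, 49
No ties — each value takes its position as its rank.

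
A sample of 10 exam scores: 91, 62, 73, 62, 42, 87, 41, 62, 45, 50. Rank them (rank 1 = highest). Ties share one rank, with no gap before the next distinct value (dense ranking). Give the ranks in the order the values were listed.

1, 4, 3, 4, 7, 2, 8, 4, 6, 5

Sorted (descending): 91, 87, 73, 62, 62, 62, 50, 45, 42, 41
The 3 values of 62 share dense rank 4.
Remaining distinct values take the next consecutive integers.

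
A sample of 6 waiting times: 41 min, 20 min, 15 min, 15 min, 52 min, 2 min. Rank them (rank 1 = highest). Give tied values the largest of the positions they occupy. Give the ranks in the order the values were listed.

2, 3, 5, 5, 1, 6

Sorted (descending): 52, 41, 20, 15, 15, 2
The 2 values of 15 occupy positions 4–5 → each gets rank 5.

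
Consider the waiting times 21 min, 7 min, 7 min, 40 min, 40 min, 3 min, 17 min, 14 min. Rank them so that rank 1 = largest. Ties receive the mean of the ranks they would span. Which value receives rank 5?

14

Sorted (descending): 40, 40, 21, 17, 14, 7, 7, 3
The 2 values of 40 occupy positions 1–2 → average rank (1+2)/2 = 1.5.
The 2 values of 7 occupy positions 6–7 → average rank (6+7)/2 = 6.5.
Rank 5 → value 14.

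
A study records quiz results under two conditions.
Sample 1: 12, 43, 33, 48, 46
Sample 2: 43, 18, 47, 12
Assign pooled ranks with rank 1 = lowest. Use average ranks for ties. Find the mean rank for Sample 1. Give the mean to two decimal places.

5.40

Sorted (ascending): 12, 12, 18, 33, 43, 43, 46, 47, 48
The 2 values of 12 occupy positions 1–2 → average rank (1+2)/2 = 1.5.
The 2 values of 43 occupy positions 5–6 → average rank (5+6)/2 = 5.5.
Sample 1 values → pooled ranks: 12→1.5, 43→5.5, 33→4, 48→9, 46→7
Mean rank = (1.5 + 5.5 + 4 + 9 + 7) / 5 = 5.40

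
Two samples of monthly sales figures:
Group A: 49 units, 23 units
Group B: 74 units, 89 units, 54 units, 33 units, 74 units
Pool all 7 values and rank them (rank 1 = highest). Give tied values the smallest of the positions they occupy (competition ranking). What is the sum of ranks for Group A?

Sorted (descending): 89, 74, 74, 54, 49, 33, 23
The 2 values of 74 occupy positions 2–3 → each gets rank 2.
Group A values → pooled ranks: 49→5, 23→7
Rank sum = 5 + 7 = 12

12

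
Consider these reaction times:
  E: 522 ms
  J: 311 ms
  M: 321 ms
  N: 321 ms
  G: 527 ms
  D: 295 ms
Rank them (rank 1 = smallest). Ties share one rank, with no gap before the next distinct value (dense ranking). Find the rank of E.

4

Sorted (ascending): 295, 311, 321, 321, 522, 527
The 2 values of 321 share dense rank 3.
Remaining distinct values take the next consecutive integers.
E has value 522 ms → rank 4.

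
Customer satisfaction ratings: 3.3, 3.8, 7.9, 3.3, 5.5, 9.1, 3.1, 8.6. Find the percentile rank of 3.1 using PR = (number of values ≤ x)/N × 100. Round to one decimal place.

12.5

N = 8.
Strictly below 3.1: 0. Equal to 3.1: 1.
PR = 1/8 × 100 = 12.5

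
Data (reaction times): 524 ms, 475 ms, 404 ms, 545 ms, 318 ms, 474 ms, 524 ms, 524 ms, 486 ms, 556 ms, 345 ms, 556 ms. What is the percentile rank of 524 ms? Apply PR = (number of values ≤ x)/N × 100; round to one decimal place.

N = 12.
Strictly below 524: 6. Equal to 524: 3.
PR = 9/12 × 100 = 75.0

75.0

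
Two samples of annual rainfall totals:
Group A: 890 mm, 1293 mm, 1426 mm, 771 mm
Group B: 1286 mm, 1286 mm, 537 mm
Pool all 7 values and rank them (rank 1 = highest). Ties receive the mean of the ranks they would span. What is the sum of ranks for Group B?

Sorted (descending): 1426, 1293, 1286, 1286, 890, 771, 537
The 2 values of 1286 occupy positions 3–4 → average rank (3+4)/2 = 3.5.
Group B values → pooled ranks: 1286→3.5, 1286→3.5, 537→7
Rank sum = 3.5 + 3.5 + 7 = 14

14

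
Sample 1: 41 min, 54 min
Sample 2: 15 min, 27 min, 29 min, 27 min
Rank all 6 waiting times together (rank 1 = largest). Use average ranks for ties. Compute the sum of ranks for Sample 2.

18

Sorted (descending): 54, 41, 29, 27, 27, 15
The 2 values of 27 occupy positions 4–5 → average rank (4+5)/2 = 4.5.
Sample 2 values → pooled ranks: 15→6, 27→4.5, 29→3, 27→4.5
Rank sum = 6 + 4.5 + 3 + 4.5 = 18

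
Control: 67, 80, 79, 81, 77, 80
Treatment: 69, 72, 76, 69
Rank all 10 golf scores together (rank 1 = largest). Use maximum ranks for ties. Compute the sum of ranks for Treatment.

31

Sorted (descending): 81, 80, 80, 79, 77, 76, 72, 69, 69, 67
The 2 values of 80 occupy positions 2–3 → each gets rank 3.
The 2 values of 69 occupy positions 8–9 → each gets rank 9.
Treatment values → pooled ranks: 69→9, 72→7, 76→6, 69→9
Rank sum = 9 + 7 + 6 + 9 = 31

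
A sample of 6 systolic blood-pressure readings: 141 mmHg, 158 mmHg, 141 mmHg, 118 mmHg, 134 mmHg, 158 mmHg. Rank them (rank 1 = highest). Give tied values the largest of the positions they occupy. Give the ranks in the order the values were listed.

Sorted (descending): 158, 158, 141, 141, 134, 118
The 2 values of 158 occupy positions 1–2 → each gets rank 2.
The 2 values of 141 occupy positions 3–4 → each gets rank 4.

4, 2, 4, 6, 5, 2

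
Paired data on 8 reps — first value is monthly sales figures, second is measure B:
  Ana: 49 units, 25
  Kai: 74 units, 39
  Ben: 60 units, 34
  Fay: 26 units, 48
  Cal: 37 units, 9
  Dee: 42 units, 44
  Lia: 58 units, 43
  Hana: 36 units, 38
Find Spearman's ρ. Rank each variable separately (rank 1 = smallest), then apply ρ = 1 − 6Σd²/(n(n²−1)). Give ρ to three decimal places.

-0.190

Ranks of variable 1: 5, 8, 7, 1, 3, 4, 6, 2
Ranks of variable 2: 2, 5, 3, 8, 1, 7, 6, 4
d = r₁ − r₂: 3, 3, 4, -7, 2, -3, 0, -2
d²: 9, 9, 16, 49, 4, 9, 0, 4; Σd² = 100
ρ = 1 − 6·100/(8·63) = 1 − 600/504 = -0.190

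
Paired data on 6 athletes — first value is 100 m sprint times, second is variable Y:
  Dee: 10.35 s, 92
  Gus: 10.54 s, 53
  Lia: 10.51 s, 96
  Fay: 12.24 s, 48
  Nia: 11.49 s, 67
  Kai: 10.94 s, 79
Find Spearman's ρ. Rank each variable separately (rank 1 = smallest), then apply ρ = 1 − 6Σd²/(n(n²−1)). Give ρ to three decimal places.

-0.771

Ranks of variable 1: 1, 3, 2, 6, 5, 4
Ranks of variable 2: 5, 2, 6, 1, 3, 4
d = r₁ − r₂: -4, 1, -4, 5, 2, 0
d²: 16, 1, 16, 25, 4, 0; Σd² = 62
ρ = 1 − 6·62/(6·35) = 1 − 372/210 = -0.771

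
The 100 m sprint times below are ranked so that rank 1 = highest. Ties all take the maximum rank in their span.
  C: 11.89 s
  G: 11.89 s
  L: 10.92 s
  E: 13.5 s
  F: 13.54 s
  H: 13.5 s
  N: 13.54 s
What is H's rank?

4

Sorted (descending): 13.54, 13.54, 13.5, 13.5, 11.89, 11.89, 10.92
The 2 values of 13.54 occupy positions 1–2 → each gets rank 2.
The 2 values of 13.5 occupy positions 3–4 → each gets rank 4.
The 2 values of 11.89 occupy positions 5–6 → each gets rank 6.
H has value 13.5 s → rank 4.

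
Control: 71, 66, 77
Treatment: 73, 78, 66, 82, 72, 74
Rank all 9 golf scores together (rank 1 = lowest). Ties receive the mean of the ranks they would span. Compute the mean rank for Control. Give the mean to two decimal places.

3.83

Sorted (ascending): 66, 66, 71, 72, 73, 74, 77, 78, 82
The 2 values of 66 occupy positions 1–2 → average rank (1+2)/2 = 1.5.
Control values → pooled ranks: 71→3, 66→1.5, 77→7
Mean rank = (3 + 1.5 + 7) / 3 = 3.83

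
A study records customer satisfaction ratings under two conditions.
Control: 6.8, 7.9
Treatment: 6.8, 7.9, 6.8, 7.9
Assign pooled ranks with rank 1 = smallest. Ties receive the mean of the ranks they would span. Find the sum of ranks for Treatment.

14

Sorted (ascending): 6.8, 6.8, 6.8, 7.9, 7.9, 7.9
The 3 values of 6.8 occupy positions 1–3 → average rank 2.
The 3 values of 7.9 occupy positions 4–6 → average rank 5.
Treatment values → pooled ranks: 6.8→2, 7.9→5, 6.8→2, 7.9→5
Rank sum = 2 + 5 + 2 + 5 = 14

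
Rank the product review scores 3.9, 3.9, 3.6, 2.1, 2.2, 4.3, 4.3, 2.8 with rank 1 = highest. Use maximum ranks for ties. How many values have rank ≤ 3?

Sorted (descending): 4.3, 4.3, 3.9, 3.9, 3.6, 2.8, 2.2, 2.1
The 2 values of 4.3 occupy positions 1–2 → each gets rank 2.
The 2 values of 3.9 occupy positions 3–4 → each gets rank 4.
Ranks ≤ 3: {2, 2} → 2 values.

2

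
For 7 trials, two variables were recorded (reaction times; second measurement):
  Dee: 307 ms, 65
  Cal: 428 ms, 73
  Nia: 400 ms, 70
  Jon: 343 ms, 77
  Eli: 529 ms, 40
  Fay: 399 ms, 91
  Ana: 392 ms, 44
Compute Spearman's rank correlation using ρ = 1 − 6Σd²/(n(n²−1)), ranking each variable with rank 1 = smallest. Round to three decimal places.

-0.214

Ranks of variable 1: 1, 6, 5, 2, 7, 4, 3
Ranks of variable 2: 3, 5, 4, 6, 1, 7, 2
d = r₁ − r₂: -2, 1, 1, -4, 6, -3, 1
d²: 4, 1, 1, 16, 36, 9, 1; Σd² = 68
ρ = 1 − 6·68/(7·48) = 1 − 408/336 = -0.214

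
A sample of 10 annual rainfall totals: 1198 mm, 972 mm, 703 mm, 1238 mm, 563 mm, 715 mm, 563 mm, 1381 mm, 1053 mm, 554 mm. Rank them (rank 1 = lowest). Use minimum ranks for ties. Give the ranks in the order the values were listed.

Sorted (ascending): 554, 563, 563, 703, 715, 972, 1053, 1198, 1238, 1381
The 2 values of 563 occupy positions 2–3 → each gets rank 2.

8, 6, 4, 9, 2, 5, 2, 10, 7, 1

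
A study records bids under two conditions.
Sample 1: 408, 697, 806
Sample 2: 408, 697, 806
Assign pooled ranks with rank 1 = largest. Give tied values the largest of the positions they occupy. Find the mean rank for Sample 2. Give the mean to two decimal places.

Sorted (descending): 806, 806, 697, 697, 408, 408
The 2 values of 806 occupy positions 1–2 → each gets rank 2.
The 2 values of 697 occupy positions 3–4 → each gets rank 4.
The 2 values of 408 occupy positions 5–6 → each gets rank 6.
Sample 2 values → pooled ranks: 408→6, 697→4, 806→2
Mean rank = (6 + 4 + 2) / 3 = 4.00

4.00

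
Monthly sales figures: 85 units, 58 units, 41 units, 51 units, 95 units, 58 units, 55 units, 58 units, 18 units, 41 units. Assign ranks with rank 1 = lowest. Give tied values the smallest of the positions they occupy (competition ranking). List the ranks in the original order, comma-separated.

Sorted (ascending): 18, 41, 41, 51, 55, 58, 58, 58, 85, 95
The 2 values of 41 occupy positions 2–3 → each gets rank 2.
The 3 values of 58 occupy positions 6–8 → each gets rank 6.

9, 6, 2, 4, 10, 6, 5, 6, 1, 2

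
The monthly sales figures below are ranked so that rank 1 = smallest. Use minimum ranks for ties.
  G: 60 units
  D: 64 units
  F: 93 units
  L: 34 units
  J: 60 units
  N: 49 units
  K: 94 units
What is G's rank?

3

Sorted (ascending): 34, 49, 60, 60, 64, 93, 94
The 2 values of 60 occupy positions 3–4 → each gets rank 3.
G has value 60 units → rank 3.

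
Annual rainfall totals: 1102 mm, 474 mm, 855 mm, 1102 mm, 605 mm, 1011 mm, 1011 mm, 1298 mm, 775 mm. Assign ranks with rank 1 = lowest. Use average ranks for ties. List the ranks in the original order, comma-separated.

Sorted (ascending): 474, 605, 775, 855, 1011, 1011, 1102, 1102, 1298
The 2 values of 1011 occupy positions 5–6 → average rank (5+6)/2 = 5.5.
The 2 values of 1102 occupy positions 7–8 → average rank (7+8)/2 = 7.5.

7.5, 1, 4, 7.5, 2, 5.5, 5.5, 9, 3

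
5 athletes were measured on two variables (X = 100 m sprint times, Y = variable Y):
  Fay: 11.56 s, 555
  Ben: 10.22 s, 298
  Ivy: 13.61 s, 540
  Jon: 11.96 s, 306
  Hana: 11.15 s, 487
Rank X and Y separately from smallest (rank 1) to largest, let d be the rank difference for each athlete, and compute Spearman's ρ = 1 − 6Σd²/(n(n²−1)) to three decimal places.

0.500

Ranks of variable 1: 3, 1, 5, 4, 2
Ranks of variable 2: 5, 1, 4, 2, 3
d = r₁ − r₂: -2, 0, 1, 2, -1
d²: 4, 0, 1, 4, 1; Σd² = 10
ρ = 1 − 6·10/(5·24) = 1 − 60/120 = 0.500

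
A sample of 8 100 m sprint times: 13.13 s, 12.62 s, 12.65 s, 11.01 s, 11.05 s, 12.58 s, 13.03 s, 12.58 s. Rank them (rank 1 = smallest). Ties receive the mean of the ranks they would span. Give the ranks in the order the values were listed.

Sorted (ascending): 11.01, 11.05, 12.58, 12.58, 12.62, 12.65, 13.03, 13.13
The 2 values of 12.58 occupy positions 3–4 → average rank (3+4)/2 = 3.5.

8, 5, 6, 1, 2, 3.5, 7, 3.5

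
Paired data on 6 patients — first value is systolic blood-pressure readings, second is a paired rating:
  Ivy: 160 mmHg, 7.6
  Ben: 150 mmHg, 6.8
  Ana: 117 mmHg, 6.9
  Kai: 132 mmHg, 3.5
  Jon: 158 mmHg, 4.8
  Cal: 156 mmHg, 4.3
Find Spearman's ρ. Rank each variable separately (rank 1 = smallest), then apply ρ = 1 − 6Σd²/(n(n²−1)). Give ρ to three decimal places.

0.257

Ranks of variable 1: 6, 3, 1, 2, 5, 4
Ranks of variable 2: 6, 4, 5, 1, 3, 2
d = r₁ − r₂: 0, -1, -4, 1, 2, 2
d²: 0, 1, 16, 1, 4, 4; Σd² = 26
ρ = 1 − 6·26/(6·35) = 1 − 156/210 = 0.257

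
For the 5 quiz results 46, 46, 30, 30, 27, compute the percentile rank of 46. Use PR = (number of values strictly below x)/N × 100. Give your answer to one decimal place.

60.0

N = 5.
Strictly below 46: 3. Equal to 46: 2.
PR = 3/5 × 100 = 60.0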